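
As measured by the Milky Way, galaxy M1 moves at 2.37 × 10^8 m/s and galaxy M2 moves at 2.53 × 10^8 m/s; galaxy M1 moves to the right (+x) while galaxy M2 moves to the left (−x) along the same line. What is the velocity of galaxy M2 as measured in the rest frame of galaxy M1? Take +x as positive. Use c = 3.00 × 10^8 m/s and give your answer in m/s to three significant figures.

β_A = 0.790, β_B = -0.843 (dividing each by c = 3.00 × 10^8 m/s).
Transform to A's frame with the inverse velocity-addition law: u' = (u − v)/(1 − uv/c²), taking u = β_B and v = β_A.
u' = (-0.843 − 0.790) / (1 − (0.790)(-0.843)) = -1.6333/1.6662 = -0.9803.
u' = -0.9803 × 3.00 × 10^8 m/s.

-2.94 × 10^8 m/s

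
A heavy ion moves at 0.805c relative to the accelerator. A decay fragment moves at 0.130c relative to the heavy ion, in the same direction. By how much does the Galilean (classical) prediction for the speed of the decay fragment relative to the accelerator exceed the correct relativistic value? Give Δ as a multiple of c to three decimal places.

Galilean: u_cl = 0.130 + 0.805 = 0.9350.
Relativistic: u_rel = (0.130 + 0.805) / (1 + 0.130·0.805) = 0.9350/1.1046 = 0.8464.
Δ = 0.9350 − 0.8464 = 0.0886.

Δ = 0.089c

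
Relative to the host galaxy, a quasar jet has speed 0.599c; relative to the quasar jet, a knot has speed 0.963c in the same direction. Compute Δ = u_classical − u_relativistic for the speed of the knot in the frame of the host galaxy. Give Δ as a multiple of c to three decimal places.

Galilean: u_cl = 0.963 + 0.599 = 1.5620.
Relativistic: u_rel = (0.963 + 0.599) / (1 + 0.963·0.599) = 1.5620/1.5768 = 0.9906.
Δ = 1.5620 − 0.9906 = 0.5714.
(The classical prediction exceeds c; the relativistic result does not.)

Δ = 0.571c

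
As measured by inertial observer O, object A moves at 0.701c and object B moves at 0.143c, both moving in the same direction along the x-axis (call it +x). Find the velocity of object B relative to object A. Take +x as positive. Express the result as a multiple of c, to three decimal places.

-0.620c

β_A = 0.701, β_B = 0.143.
Transform to A's frame with the inverse velocity-addition law: u' = (u − v)/(1 − uv/c²), taking u = β_B and v = β_A.
u' = (0.143 − 0.701) / (1 − (0.701)(0.143)) = -0.5580/0.8998 = -0.6202.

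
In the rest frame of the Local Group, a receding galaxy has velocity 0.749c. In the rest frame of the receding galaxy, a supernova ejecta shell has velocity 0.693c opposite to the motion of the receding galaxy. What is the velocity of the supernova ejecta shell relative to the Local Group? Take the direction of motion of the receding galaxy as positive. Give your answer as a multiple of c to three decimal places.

With v = 0.749 and u' = -0.693 (in units of c),
u = (u' + v)/(1 + u'v/c²):
u = (-0.693 + 0.749) / (1 + (-0.693)·0.749) = 0.0560/0.4809 = 0.1164
(Galilean addition would give +0.056c.)

+0.116c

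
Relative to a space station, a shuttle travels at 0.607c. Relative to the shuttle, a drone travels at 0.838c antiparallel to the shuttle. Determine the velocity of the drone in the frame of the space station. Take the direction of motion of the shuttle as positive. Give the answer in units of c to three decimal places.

With v = 0.607 and u' = -0.838 (in units of c),
u = (u' + v)/(1 + u'v/c²):
u = (-0.838 + 0.607) / (1 + (-0.838)·0.607) = -0.2310/0.4913 = -0.4701

-0.470c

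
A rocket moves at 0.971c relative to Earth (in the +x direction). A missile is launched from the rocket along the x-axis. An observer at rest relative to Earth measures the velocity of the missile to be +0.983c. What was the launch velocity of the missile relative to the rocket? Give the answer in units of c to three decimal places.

Invert the composition law: u' = (u − v)/(1 − uv/c²).
u' = (0.983 − 0.971) / (1 − (0.983)(0.971)) = 0.0120/0.0455 = 0.2637.

+0.264c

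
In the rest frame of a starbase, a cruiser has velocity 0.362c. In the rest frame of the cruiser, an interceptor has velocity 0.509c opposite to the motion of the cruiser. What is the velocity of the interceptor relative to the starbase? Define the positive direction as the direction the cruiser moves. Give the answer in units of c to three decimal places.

With v = 0.362 and u' = -0.509 (in units of c),
u = (u' + v)/(1 + u'v/c²):
u = (-0.509 + 0.362) / (1 + (-0.509)·0.362) = -0.1470/0.8157 = -0.1802
(Galilean addition would give -0.147c.)

-0.180c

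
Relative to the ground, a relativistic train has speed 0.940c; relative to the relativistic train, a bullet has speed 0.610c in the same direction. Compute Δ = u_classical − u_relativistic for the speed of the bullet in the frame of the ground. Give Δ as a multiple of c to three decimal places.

Galilean: u_cl = 0.610 + 0.940 = 1.5500.
Relativistic: u_rel = (0.610 + 0.940) / (1 + 0.610·0.940) = 1.5500/1.5734 = 0.9851.
Δ = 1.5500 − 0.9851 = 0.5649.
(The classical prediction exceeds c; the relativistic result does not.)

Δ = 0.565c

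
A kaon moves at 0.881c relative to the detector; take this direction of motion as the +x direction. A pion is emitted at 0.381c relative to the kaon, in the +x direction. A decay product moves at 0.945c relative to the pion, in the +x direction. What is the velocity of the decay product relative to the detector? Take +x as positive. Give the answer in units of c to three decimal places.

0.998c

Apply u = (u' + v)/(1 + u'v/c²) successively, working outward toward the detector.
Start: velocity of the kaon relative to the detector = 0.8810c.
Compose with the pion (u' = 0.381 in the kaon frame): u_1 = (0.381 + 0.881) / (1 + 0.381·0.881) = 1.2620/1.3357 = 0.9449.
Compose with the decay product (u' = 0.945 in the pion frame): u_2 = (0.945 + 0.945) / (1 + 0.945·0.945) = 1.8899/1.8929 = 0.9984.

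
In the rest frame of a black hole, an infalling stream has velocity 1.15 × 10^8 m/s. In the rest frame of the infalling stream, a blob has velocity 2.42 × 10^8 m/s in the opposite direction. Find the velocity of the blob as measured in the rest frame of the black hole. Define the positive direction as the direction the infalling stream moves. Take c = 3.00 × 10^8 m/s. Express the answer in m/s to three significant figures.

-1.84 × 10^8 m/s

In units of c (dividing by 3.00 × 10^8 m/s): v = 0.383, u' = -0.807.
u = (u' + v)/(1 + u'v/c²):
u = (-0.807 + 0.383) / (1 + (-0.807)·0.383) = -0.4233/0.6908 = -0.6128
Converting back: u = -0.6128 × 3.00 × 10^8 m/s.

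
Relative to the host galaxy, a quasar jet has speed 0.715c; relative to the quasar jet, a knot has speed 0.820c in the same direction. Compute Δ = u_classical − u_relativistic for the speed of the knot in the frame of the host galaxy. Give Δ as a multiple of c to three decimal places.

Galilean: u_cl = 0.820 + 0.715 = 1.5350.
Relativistic: u_rel = (0.820 + 0.715) / (1 + 0.820·0.715) = 1.5350/1.5863 = 0.9677.
Δ = 1.5350 − 0.9677 = 0.5673.
(The classical prediction exceeds c; the relativistic result does not.)

Δ = 0.567c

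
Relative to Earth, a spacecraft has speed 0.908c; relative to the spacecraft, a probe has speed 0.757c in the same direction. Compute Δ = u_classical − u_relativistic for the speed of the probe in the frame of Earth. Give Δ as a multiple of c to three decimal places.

Galilean: u_cl = 0.757 + 0.908 = 1.6650.
Relativistic: u_rel = (0.757 + 0.908) / (1 + 0.757·0.908) = 1.6650/1.6874 = 0.9868.
Δ = 1.6650 − 0.9868 = 0.6782.
(The classical prediction exceeds c; the relativistic result does not.)

Δ = 0.678c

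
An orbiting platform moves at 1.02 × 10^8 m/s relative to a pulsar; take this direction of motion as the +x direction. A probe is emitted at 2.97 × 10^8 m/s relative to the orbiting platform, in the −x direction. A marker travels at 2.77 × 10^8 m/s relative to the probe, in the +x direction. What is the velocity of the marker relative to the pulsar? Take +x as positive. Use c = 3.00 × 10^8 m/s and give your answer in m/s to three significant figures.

Apply u = (u' + v)/(1 + u'v/c²) successively, working outward toward the pulsar.
(Dividing each given speed by c = 3.00 × 10^8 m/s to work in units of c.)
Start: velocity of the orbiting platform relative to the pulsar = 0.3400c.
Compose with the probe (u' = -0.990 in the orbiting platform frame): u_1 = (-0.990 + 0.340) / (1 + (-0.990)·0.340) = -0.6500/0.6634 = -0.9798.
Compose with the marker (u' = 0.923 in the probe frame): u_2 = (0.923 + (-0.980)) / (1 + 0.923·(-0.980)) = -0.0565/0.0953 = -0.5924.
So u = -0.5924 × 3.00 × 10^8 m/s.

-1.78 × 10^8 m/s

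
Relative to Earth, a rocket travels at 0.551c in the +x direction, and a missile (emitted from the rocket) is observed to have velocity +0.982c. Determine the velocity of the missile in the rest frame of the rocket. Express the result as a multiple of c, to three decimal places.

+0.939c

Invert the composition law: u' = (u − v)/(1 − uv/c²).
u' = (0.982 − 0.551) / (1 − (0.982)(0.551)) = 0.4310/0.4589 = 0.9392.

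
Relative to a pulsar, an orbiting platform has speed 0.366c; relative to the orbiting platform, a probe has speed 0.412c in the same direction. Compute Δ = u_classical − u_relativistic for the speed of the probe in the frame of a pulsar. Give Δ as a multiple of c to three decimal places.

Δ = 0.102c

Galilean: u_cl = 0.412 + 0.366 = 0.7780.
Relativistic: u_rel = (0.412 + 0.366) / (1 + 0.412·0.366) = 0.7780/1.1508 = 0.6761.
Δ = 0.7780 − 0.6761 = 0.1019.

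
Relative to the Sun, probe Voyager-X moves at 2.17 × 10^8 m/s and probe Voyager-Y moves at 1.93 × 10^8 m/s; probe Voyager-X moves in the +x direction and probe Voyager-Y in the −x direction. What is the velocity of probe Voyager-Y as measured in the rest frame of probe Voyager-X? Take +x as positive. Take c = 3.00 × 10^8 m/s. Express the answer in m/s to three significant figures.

-2.80 × 10^8 m/s

β_A = 0.723, β_B = -0.643 (dividing each by c = 3.00 × 10^8 m/s).
Transform to A's frame with the inverse velocity-addition law: u' = (u − v)/(1 − uv/c²), taking u = β_B and v = β_A.
u' = (-0.643 − 0.723) / (1 − (0.723)(-0.643)) = -1.3667/1.4653 = -0.9327.
u' = -0.9327 × 3.00 × 10^8 m/s.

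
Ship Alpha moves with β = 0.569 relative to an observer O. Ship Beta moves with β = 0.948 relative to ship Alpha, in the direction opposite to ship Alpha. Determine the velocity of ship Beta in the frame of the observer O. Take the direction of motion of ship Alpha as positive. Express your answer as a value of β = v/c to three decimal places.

With v = 0.569 and u' = -0.948 (in units of c),
u = (u' + v)/(1 + u'v/c²):
u = (-0.948 + 0.569) / (1 + (-0.948)·0.569) = -0.3790/0.4606 = -0.8229

β = -0.823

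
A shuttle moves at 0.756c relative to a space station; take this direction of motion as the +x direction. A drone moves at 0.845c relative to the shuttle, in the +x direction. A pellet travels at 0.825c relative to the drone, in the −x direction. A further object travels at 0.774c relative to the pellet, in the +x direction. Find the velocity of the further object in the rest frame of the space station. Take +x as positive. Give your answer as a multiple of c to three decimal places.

Apply u = (u' + v)/(1 + u'v/c²) successively, working outward toward the space station.
Start: velocity of the shuttle relative to the space station = 0.7560c.
Compose with the drone (u' = 0.845 in the shuttle frame): u_1 = (0.845 + 0.756) / (1 + 0.845·0.756) = 1.6010/1.6388 = 0.9769.
Compose with the pellet (u' = -0.825 in the drone frame): u_2 = (-0.825 + 0.977) / (1 + (-0.825)·0.977) = 0.1519/0.1940 = 0.7829.
Compose with the further object (u' = 0.774 in the pellet frame): u_3 = (0.774 + 0.783) / (1 + 0.774·0.783) = 1.5569/1.6060 = 0.9695.

+0.969c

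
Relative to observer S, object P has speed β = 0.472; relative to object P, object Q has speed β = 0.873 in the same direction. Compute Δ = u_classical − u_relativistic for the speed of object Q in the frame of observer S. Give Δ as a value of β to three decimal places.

Galilean: u_cl = 0.873 + 0.472 = 1.3450.
Relativistic: u_rel = (0.873 + 0.472) / (1 + 0.873·0.472) = 1.3450/1.4121 = 0.9525.
Δ = 1.3450 − 0.9525 = 0.3925.
(The classical prediction exceeds c; the relativistic result does not.)

Δ = 0.392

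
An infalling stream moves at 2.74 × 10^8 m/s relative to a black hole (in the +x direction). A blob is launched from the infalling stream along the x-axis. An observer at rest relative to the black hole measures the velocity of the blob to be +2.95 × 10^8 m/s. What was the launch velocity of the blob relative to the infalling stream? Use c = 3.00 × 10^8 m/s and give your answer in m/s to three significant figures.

+2.06 × 10^8 m/s

v = 0.913c, u = 0.983c.
Invert the composition law: u' = (u − v)/(1 − uv/c²).
u' = (0.983 − 0.913) / (1 − (0.983)(0.913)) = 0.0700/0.1019 = 0.6870.
u' = 0.6870 × 3.00 × 10^8 m/s.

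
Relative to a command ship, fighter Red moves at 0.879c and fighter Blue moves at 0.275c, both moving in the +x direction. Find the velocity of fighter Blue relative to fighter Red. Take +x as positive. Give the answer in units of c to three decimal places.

β_A = 0.879, β_B = 0.275.
Transform to A's frame with the inverse velocity-addition law: u' = (u − v)/(1 − uv/c²), taking u = β_B and v = β_A.
u' = (0.275 − 0.879) / (1 − (0.879)(0.275)) = -0.6040/0.7583 = -0.7965.

-0.797c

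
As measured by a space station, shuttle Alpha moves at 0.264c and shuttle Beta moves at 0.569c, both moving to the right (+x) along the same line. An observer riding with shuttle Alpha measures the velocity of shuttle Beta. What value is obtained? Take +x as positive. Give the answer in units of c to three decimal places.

+0.359c

β_A = 0.264, β_B = 0.569.
Transform to A's frame with the inverse velocity-addition law: u' = (u − v)/(1 − uv/c²), taking u = β_B and v = β_A.
u' = (0.569 − 0.264) / (1 − (0.264)(0.569)) = 0.3050/0.8498 = 0.3589.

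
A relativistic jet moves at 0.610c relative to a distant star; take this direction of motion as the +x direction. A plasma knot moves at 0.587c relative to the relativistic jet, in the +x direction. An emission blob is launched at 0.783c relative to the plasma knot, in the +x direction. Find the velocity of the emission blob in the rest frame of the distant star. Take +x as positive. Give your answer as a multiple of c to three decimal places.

Apply u = (u' + v)/(1 + u'v/c²) successively, working outward toward the distant star.
Start: velocity of the relativistic jet relative to the distant star = 0.6100c.
Compose with the plasma knot (u' = 0.587 in the relativistic jet frame): u_1 = (0.587 + 0.610) / (1 + 0.587·0.610) = 1.1970/1.3581 = 0.8814.
Compose with the emission blob (u' = 0.783 in the plasma knot frame): u_2 = (0.783 + 0.881) / (1 + 0.783·0.881) = 1.6644/1.6901 = 0.9848.

0.985c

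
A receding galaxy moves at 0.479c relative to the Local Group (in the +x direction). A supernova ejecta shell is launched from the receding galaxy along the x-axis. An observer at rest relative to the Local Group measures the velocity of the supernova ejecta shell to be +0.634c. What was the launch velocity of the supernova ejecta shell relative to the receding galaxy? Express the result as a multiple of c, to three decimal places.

Invert the composition law: u' = (u − v)/(1 − uv/c²).
u' = (0.634 − 0.479) / (1 − (0.634)(0.479)) = 0.1550/0.6963 = 0.2226.

+0.223c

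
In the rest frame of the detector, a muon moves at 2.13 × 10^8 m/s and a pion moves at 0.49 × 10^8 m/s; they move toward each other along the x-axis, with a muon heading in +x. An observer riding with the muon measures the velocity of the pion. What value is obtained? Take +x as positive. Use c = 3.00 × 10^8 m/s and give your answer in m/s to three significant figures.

-2.35 × 10^8 m/s

β_A = 0.710, β_B = -0.163 (dividing each by c = 3.00 × 10^8 m/s).
Transform to A's frame with the inverse velocity-addition law: u' = (u − v)/(1 − uv/c²), taking u = β_B and v = β_A.
u' = (-0.163 − 0.710) / (1 − (0.710)(-0.163)) = -0.8733/1.1160 = -0.7826.
u' = -0.7826 × 3.00 × 10^8 m/s.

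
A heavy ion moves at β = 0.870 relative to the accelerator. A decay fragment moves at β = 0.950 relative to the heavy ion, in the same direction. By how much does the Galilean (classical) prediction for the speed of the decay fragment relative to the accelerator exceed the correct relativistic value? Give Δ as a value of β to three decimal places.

Δ = 0.824

Galilean: u_cl = 0.950 + 0.870 = 1.8200.
Relativistic: u_rel = (0.950 + 0.870) / (1 + 0.950·0.870) = 1.8200/1.8265 = 0.9964.
Δ = 1.8200 − 0.9964 = 0.8236.
(The classical prediction exceeds c; the relativistic result does not.)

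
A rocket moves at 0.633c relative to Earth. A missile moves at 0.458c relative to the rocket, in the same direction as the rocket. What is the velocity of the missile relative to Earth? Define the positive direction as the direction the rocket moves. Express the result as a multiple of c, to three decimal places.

With v = 0.633 and u' = 0.458 (in units of c),
u = (u' + v)/(1 + u'v/c²):
u = (0.458 + 0.633) / (1 + 0.458·0.633) = 1.0910/1.2899 = 0.8458
(Galilean addition would give +1.091c, exceeding c.)

0.846c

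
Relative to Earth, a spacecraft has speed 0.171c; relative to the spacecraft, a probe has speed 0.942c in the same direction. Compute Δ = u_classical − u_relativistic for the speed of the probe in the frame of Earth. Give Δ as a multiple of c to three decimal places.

Δ = 0.154c

Galilean: u_cl = 0.942 + 0.171 = 1.1130.
Relativistic: u_rel = (0.942 + 0.171) / (1 + 0.942·0.171) = 1.1130/1.1611 = 0.9586.
Δ = 1.1130 − 0.9586 = 0.1544.
(The classical prediction exceeds c; the relativistic result does not.)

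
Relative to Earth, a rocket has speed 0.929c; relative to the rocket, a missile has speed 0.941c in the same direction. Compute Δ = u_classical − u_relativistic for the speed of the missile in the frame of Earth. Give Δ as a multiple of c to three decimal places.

Galilean: u_cl = 0.941 + 0.929 = 1.8700.
Relativistic: u_rel = (0.941 + 0.929) / (1 + 0.941·0.929) = 1.8700/1.8742 = 0.9978.
Δ = 1.8700 − 0.9978 = 0.8722.
(The classical prediction exceeds c; the relativistic result does not.)

Δ = 0.872c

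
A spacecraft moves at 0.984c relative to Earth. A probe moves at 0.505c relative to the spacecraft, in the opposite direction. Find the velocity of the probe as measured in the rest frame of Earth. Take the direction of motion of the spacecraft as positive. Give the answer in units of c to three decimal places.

+0.952c

With v = 0.984 and u' = -0.505 (in units of c),
u = (u' + v)/(1 + u'v/c²):
u = (-0.505 + 0.984) / (1 + (-0.505)·0.984) = 0.4790/0.5031 = 0.9521
(Galilean addition would give +0.479c.)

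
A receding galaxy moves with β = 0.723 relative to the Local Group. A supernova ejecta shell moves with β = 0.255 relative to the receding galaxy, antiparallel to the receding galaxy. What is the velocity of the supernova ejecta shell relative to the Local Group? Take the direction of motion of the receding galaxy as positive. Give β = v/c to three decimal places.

β = +0.574

With v = 0.723 and u' = -0.255 (in units of c),
u = (u' + v)/(1 + u'v/c²):
u = (-0.255 + 0.723) / (1 + (-0.255)·0.723) = 0.4680/0.8156 = 0.5738
(Galilean addition would give +0.468c.)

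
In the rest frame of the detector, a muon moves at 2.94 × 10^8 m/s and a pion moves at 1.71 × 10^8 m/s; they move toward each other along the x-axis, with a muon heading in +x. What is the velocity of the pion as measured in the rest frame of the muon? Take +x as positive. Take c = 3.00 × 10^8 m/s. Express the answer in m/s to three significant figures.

-2.98 × 10^8 m/s

β_A = 0.980, β_B = -0.570 (dividing each by c = 3.00 × 10^8 m/s).
Transform to A's frame with the inverse velocity-addition law: u' = (u − v)/(1 − uv/c²), taking u = β_B and v = β_A.
u' = (-0.570 − 0.980) / (1 − (0.980)(-0.570)) = -1.5500/1.5586 = -0.9945.
u' = -0.9945 × 3.00 × 10^8 m/s.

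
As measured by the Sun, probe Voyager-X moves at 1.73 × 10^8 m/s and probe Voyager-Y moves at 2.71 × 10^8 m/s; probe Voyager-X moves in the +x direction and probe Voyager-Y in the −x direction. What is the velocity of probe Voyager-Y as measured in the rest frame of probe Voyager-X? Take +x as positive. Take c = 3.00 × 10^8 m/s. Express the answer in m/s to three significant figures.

-2.92 × 10^8 m/s

β_A = 0.577, β_B = -0.903 (dividing each by c = 3.00 × 10^8 m/s).
Transform to A's frame with the inverse velocity-addition law: u' = (u − v)/(1 − uv/c²), taking u = β_B and v = β_A.
u' = (-0.903 − 0.577) / (1 − (0.577)(-0.903)) = -1.4800/1.5209 = -0.9731.
u' = -0.9731 × 3.00 × 10^8 m/s.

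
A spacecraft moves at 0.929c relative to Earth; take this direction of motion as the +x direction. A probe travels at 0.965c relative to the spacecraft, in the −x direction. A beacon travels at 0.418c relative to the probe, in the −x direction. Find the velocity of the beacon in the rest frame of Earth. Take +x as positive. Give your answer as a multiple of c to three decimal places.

Apply u = (u' + v)/(1 + u'v/c²) successively, working outward toward Earth.
Start: velocity of the spacecraft relative to Earth = 0.9290c.
Compose with the probe (u' = -0.965 in the spacecraft frame): u_1 = (-0.965 + 0.929) / (1 + (-0.965)·0.929) = -0.0360/0.1035 = -0.3478.
Compose with the beacon (u' = -0.418 in the probe frame): u_2 = (-0.418 + (-0.348)) / (1 + (-0.418)·(-0.348)) = -0.7658/1.1454 = -0.6686.

-0.669c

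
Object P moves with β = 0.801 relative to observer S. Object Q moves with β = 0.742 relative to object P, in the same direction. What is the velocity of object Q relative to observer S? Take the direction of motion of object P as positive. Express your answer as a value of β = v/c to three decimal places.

With v = 0.801 and u' = 0.742 (in units of c),
u = (u' + v)/(1 + u'v/c²):
u = (0.742 + 0.801) / (1 + 0.742·0.801) = 1.5430/1.5943 = 0.9678
(Galilean addition would give +1.543c, exceeding c.)

β = 0.968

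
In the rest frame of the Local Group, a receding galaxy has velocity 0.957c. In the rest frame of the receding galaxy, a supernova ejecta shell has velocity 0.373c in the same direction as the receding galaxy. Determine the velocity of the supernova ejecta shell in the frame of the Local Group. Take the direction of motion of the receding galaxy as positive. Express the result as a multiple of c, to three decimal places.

0.980c

With v = 0.957 and u' = 0.373 (in units of c),
u = (u' + v)/(1 + u'v/c²):
u = (0.373 + 0.957) / (1 + 0.373·0.957) = 1.3300/1.3570 = 0.9801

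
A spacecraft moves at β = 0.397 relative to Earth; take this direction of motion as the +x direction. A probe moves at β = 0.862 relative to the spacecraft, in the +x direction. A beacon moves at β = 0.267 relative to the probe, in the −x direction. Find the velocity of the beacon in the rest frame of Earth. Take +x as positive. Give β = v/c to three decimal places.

Apply u = (u' + v)/(1 + u'v/c²) successively, working outward toward Earth.
Start: velocity of the spacecraft relative to Earth = 0.3970c.
Compose with the probe (u' = 0.862 in the spacecraft frame): u_1 = (0.862 + 0.397) / (1 + 0.862·0.397) = 1.2590/1.3422 = 0.9380.
Compose with the beacon (u' = -0.267 in the probe frame): u_2 = (-0.267 + 0.938) / (1 + (-0.267)·0.938) = 0.6710/0.7496 = 0.8952.

β = +0.895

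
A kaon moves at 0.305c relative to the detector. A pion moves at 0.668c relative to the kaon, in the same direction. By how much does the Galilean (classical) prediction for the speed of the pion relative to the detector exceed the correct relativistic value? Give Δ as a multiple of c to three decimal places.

Δ = 0.165c

Galilean: u_cl = 0.668 + 0.305 = 0.9730.
Relativistic: u_rel = (0.668 + 0.305) / (1 + 0.668·0.305) = 0.9730/1.2037 = 0.8083.
Δ = 0.9730 − 0.8083 = 0.1647.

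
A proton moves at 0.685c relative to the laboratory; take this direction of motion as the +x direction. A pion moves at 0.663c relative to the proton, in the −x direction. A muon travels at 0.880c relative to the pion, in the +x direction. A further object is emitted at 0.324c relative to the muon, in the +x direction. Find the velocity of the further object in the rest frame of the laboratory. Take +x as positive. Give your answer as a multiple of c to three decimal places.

+0.942c

Apply u = (u' + v)/(1 + u'v/c²) successively, working outward toward the laboratory.
Start: velocity of the proton relative to the laboratory = 0.6850c.
Compose with the pion (u' = -0.663 in the proton frame): u_1 = (-0.663 + 0.685) / (1 + (-0.663)·0.685) = 0.0220/0.5458 = 0.0403.
Compose with the muon (u' = 0.880 in the pion frame): u_2 = (0.880 + 0.040) / (1 + 0.880·0.040) = 0.9203/1.0355 = 0.8888.
Compose with the further object (u' = 0.324 in the muon frame): u_3 = (0.324 + 0.889) / (1 + 0.324·0.889) = 1.2128/1.2880 = 0.9416.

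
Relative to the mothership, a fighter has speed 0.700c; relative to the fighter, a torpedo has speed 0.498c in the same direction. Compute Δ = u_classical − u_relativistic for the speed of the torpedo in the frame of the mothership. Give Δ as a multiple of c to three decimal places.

Galilean: u_cl = 0.498 + 0.700 = 1.1980.
Relativistic: u_rel = (0.498 + 0.700) / (1 + 0.498·0.700) = 1.1980/1.3486 = 0.8883.
Δ = 1.1980 − 0.8883 = 0.3097.
(The classical prediction exceeds c; the relativistic result does not.)

Δ = 0.310c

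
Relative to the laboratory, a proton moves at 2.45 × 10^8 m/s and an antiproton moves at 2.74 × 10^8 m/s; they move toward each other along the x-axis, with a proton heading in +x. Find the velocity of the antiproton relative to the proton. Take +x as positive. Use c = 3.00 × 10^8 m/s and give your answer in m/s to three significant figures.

β_A = 0.817, β_B = -0.913 (dividing each by c = 3.00 × 10^8 m/s).
Transform to A's frame with the inverse velocity-addition law: u' = (u − v)/(1 − uv/c²), taking u = β_B and v = β_A.
u' = (-0.913 − 0.817) / (1 − (0.817)(-0.913)) = -1.7300/1.7459 = -0.9909.
u' = -0.9909 × 3.00 × 10^8 m/s.

-2.97 × 10^8 m/s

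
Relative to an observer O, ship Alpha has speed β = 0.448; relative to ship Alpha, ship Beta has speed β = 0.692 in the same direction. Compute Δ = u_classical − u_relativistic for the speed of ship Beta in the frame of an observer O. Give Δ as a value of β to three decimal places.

Δ = 0.270

Galilean: u_cl = 0.692 + 0.448 = 1.1400.
Relativistic: u_rel = (0.692 + 0.448) / (1 + 0.692·0.448) = 1.1400/1.3100 = 0.8702.
Δ = 1.1400 − 0.8702 = 0.2698.
(The classical prediction exceeds c; the relativistic result does not.)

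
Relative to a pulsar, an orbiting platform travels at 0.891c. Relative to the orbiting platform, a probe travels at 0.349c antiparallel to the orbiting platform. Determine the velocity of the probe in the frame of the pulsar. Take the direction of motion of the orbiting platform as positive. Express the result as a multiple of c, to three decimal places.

+0.787c

With v = 0.891 and u' = -0.349 (in units of c),
u = (u' + v)/(1 + u'v/c²):
u = (-0.349 + 0.891) / (1 + (-0.349)·0.891) = 0.5420/0.6890 = 0.7866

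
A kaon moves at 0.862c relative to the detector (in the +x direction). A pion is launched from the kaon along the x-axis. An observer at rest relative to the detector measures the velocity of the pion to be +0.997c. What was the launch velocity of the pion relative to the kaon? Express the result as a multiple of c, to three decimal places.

Invert the composition law: u' = (u − v)/(1 − uv/c²).
u' = (0.997 − 0.862) / (1 − (0.997)(0.862)) = 0.1350/0.1406 = 0.9603.

+0.960c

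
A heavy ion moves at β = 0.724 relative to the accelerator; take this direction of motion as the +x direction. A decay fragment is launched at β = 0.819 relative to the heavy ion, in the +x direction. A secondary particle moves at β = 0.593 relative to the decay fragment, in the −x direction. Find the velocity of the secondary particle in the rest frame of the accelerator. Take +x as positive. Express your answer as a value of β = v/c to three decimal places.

Apply u = (u' + v)/(1 + u'v/c²) successively, working outward toward the accelerator.
Start: velocity of the heavy ion relative to the accelerator = 0.7240c.
Compose with the decay fragment (u' = 0.819 in the heavy ion frame): u_1 = (0.819 + 0.724) / (1 + 0.819·0.724) = 1.5430/1.5930 = 0.9686.
Compose with the secondary particle (u' = -0.593 in the decay fragment frame): u_2 = (-0.593 + 0.969) / (1 + (-0.593)·0.969) = 0.3756/0.4256 = 0.8826.

β = +0.883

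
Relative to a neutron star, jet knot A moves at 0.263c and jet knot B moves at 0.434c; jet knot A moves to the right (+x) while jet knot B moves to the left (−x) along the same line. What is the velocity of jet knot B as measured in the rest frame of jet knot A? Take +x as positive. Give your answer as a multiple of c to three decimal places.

β_A = 0.263, β_B = -0.434.
Transform to A's frame with the inverse velocity-addition law: u' = (u − v)/(1 − uv/c²), taking u = β_B and v = β_A.
u' = (-0.434 − 0.263) / (1 − (0.263)(-0.434)) = -0.6970/1.1141 = -0.6256.

-0.626c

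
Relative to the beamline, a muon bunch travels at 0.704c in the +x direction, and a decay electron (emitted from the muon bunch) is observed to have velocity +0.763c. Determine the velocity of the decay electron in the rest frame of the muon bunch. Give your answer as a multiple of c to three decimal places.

+0.127c

Invert the composition law: u' = (u − v)/(1 − uv/c²).
u' = (0.763 − 0.704) / (1 − (0.763)(0.704)) = 0.0590/0.4628 = 0.1275.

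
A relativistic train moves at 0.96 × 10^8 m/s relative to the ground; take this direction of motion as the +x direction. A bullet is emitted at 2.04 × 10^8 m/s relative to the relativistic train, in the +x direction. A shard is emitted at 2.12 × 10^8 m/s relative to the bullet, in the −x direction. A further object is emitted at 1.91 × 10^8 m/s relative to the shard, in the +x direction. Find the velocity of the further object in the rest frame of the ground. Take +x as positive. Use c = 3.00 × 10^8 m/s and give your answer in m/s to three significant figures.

+2.33 × 10^8 m/s

Apply u = (u' + v)/(1 + u'v/c²) successively, working outward toward the ground.
(Dividing each given speed by c = 3.00 × 10^8 m/s to work in units of c.)
Start: velocity of the relativistic train relative to the ground = 0.3200c.
Compose with the bullet (u' = 0.680 in the relativistic train frame): u_1 = (0.680 + 0.320) / (1 + 0.680·0.320) = 1.0000/1.2176 = 0.8213.
Compose with the shard (u' = -0.707 in the bullet frame): u_2 = (-0.707 + 0.821) / (1 + (-0.707)·0.821) = 0.1146/0.4196 = 0.2732.
Compose with the further object (u' = 0.637 in the shard frame): u_3 = (0.637 + 0.273) / (1 + 0.637·0.273) = 0.9098/1.1739 = 0.7750.
So u = 0.7750 × 3.00 × 10^8 m/s.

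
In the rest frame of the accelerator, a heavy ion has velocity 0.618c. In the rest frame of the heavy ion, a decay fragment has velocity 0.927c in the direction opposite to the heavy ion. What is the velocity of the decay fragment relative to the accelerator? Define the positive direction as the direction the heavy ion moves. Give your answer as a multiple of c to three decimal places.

-0.723c

With v = 0.618 and u' = -0.927 (in units of c),
u = (u' + v)/(1 + u'v/c²):
u = (-0.927 + 0.618) / (1 + (-0.927)·0.618) = -0.3090/0.4271 = -0.7235
(Galilean addition would give -0.309c.)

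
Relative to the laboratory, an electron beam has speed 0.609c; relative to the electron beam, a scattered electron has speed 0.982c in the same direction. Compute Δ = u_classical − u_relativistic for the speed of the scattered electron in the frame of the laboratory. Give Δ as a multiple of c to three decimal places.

Δ = 0.595c

Galilean: u_cl = 0.982 + 0.609 = 1.5910.
Relativistic: u_rel = (0.982 + 0.609) / (1 + 0.982·0.609) = 1.5910/1.5980 = 0.9956.
Δ = 1.5910 − 0.9956 = 0.5954.
(The classical prediction exceeds c; the relativistic result does not.)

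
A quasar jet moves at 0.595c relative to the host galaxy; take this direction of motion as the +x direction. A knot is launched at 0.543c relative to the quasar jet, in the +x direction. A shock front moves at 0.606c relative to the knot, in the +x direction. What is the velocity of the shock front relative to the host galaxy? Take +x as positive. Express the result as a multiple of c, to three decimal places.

0.964c

Apply u = (u' + v)/(1 + u'v/c²) successively, working outward toward the host galaxy.
Start: velocity of the quasar jet relative to the host galaxy = 0.5950c.
Compose with the knot (u' = 0.543 in the quasar jet frame): u_1 = (0.543 + 0.595) / (1 + 0.543·0.595) = 1.1380/1.3231 = 0.8601.
Compose with the shock front (u' = 0.606 in the knot frame): u_2 = (0.606 + 0.860) / (1 + 0.606·0.860) = 1.4661/1.5212 = 0.9638.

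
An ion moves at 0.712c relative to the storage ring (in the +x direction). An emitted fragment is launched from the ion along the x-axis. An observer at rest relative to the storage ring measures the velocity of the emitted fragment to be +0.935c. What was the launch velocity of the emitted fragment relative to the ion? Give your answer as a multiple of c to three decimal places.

+0.667c

Invert the composition law: u' = (u − v)/(1 − uv/c²).
u' = (0.935 − 0.712) / (1 − (0.935)(0.712)) = 0.2230/0.3343 = 0.6671.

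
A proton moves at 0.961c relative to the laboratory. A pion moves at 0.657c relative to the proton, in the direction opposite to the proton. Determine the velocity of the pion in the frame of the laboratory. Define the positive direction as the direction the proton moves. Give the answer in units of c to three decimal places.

With v = 0.961 and u' = -0.657 (in units of c),
u = (u' + v)/(1 + u'v/c²):
u = (-0.657 + 0.961) / (1 + (-0.657)·0.961) = 0.3040/0.3686 = 0.8247

+0.825c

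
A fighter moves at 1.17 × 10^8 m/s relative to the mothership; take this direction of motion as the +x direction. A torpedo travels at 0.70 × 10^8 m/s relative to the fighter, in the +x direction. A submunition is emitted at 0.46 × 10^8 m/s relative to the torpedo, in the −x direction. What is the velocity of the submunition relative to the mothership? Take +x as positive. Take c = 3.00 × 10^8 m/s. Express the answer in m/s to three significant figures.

Apply u = (u' + v)/(1 + u'v/c²) successively, working outward toward the mothership.
(Dividing each given speed by c = 3.00 × 10^8 m/s to work in units of c.)
Start: velocity of the fighter relative to the mothership = 0.3900c.
Compose with the torpedo (u' = 0.233 in the fighter frame): u_1 = (0.233 + 0.390) / (1 + 0.233·0.390) = 0.6233/1.0910 = 0.5713.
Compose with the submunition (u' = -0.153 in the torpedo frame): u_2 = (-0.153 + 0.571) / (1 + (-0.153)·0.571) = 0.4180/0.9124 = 0.4581.
So u = 0.4581 × 3.00 × 10^8 m/s.

+1.37 × 10^8 m/s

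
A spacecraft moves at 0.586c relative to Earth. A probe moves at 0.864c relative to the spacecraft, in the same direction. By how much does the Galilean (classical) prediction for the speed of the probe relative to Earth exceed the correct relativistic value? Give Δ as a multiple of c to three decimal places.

Δ = 0.487c

Galilean: u_cl = 0.864 + 0.586 = 1.4500.
Relativistic: u_rel = (0.864 + 0.586) / (1 + 0.864·0.586) = 1.4500/1.5063 = 0.9626.
Δ = 1.4500 − 0.9626 = 0.4874.
(The classical prediction exceeds c; the relativistic result does not.)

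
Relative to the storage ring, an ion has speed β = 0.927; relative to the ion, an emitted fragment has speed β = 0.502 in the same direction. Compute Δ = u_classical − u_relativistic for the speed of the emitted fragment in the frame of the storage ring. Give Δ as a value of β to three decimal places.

Δ = 0.454

Galilean: u_cl = 0.502 + 0.927 = 1.4290.
Relativistic: u_rel = (0.502 + 0.927) / (1 + 0.502·0.927) = 1.4290/1.4654 = 0.9752.
Δ = 1.4290 − 0.9752 = 0.4538.
(The classical prediction exceeds c; the relativistic result does not.)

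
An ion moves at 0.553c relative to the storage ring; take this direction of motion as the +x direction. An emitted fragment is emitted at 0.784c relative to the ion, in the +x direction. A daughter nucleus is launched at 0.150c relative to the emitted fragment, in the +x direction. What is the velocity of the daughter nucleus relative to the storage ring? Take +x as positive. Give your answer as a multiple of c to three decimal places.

0.950c

Apply u = (u' + v)/(1 + u'v/c²) successively, working outward toward the storage ring.
Start: velocity of the ion relative to the storage ring = 0.5530c.
Compose with the emitted fragment (u' = 0.784 in the ion frame): u_1 = (0.784 + 0.553) / (1 + 0.784·0.553) = 1.3370/1.4336 = 0.9326.
Compose with the daughter nucleus (u' = 0.150 in the emitted fragment frame): u_2 = (0.150 + 0.933) / (1 + 0.150·0.933) = 1.0826/1.1399 = 0.9498.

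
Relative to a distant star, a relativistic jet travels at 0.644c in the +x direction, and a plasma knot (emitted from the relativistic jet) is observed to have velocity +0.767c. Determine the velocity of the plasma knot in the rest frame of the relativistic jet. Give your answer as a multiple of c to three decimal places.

Invert the composition law: u' = (u − v)/(1 − uv/c²).
u' = (0.767 − 0.644) / (1 − (0.767)(0.644)) = 0.1230/0.5061 = 0.2431.

+0.243c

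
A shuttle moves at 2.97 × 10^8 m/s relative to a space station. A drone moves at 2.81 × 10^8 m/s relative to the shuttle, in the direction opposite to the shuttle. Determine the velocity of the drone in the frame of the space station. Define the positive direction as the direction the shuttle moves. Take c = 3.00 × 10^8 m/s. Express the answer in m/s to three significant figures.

+2.20 × 10^8 m/s

In units of c (dividing by 3.00 × 10^8 m/s): v = 0.990, u' = -0.937.
u = (u' + v)/(1 + u'v/c²):
u = (-0.937 + 0.990) / (1 + (-0.937)·0.990) = 0.0533/0.0727 = 0.7336
Converting back: u = 0.7336 × 3.00 × 10^8 m/s.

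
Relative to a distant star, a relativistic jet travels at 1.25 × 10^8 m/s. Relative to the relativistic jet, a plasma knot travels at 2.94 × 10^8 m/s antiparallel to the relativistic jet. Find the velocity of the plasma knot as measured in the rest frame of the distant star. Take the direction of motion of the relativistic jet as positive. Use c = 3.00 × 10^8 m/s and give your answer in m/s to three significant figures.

-2.86 × 10^8 m/s

In units of c (dividing by 3.00 × 10^8 m/s): v = 0.417, u' = -0.980.
u = (u' + v)/(1 + u'v/c²):
u = (-0.980 + 0.417) / (1 + (-0.980)·0.417) = -0.5633/0.5917 = -0.9521
(Galilean addition would give -0.563c.)
Converting back: u = -0.9521 × 3.00 × 10^8 m/s.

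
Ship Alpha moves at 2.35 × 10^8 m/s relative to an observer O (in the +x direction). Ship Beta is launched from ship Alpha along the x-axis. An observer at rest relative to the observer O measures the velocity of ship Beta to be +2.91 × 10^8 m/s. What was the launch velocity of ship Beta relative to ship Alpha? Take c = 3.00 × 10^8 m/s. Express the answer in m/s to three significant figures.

v = 0.783c, u = 0.970c.
Invert the composition law: u' = (u − v)/(1 − uv/c²).
u' = (0.970 − 0.783) / (1 − (0.970)(0.783)) = 0.1867/0.2402 = 0.7772.
u' = 0.7772 × 3.00 × 10^8 m/s.

+2.33 × 10^8 m/s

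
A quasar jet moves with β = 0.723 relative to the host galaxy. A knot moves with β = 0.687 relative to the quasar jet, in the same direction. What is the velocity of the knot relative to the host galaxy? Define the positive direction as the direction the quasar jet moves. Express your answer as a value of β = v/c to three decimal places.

β = 0.942

With v = 0.723 and u' = 0.687 (in units of c),
u = (u' + v)/(1 + u'v/c²):
u = (0.687 + 0.723) / (1 + 0.687·0.723) = 1.4100/1.4967 = 0.9421
(Galilean addition would give +1.410c, exceeding c.)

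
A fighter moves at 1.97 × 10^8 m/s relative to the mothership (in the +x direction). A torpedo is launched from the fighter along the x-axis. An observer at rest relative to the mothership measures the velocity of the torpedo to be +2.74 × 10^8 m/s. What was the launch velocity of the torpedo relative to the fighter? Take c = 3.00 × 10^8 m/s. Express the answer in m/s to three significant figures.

+1.92 × 10^8 m/s

v = 0.657c, u = 0.913c.
Invert the composition law: u' = (u − v)/(1 − uv/c²).
u' = (0.913 − 0.657) / (1 − (0.913)(0.657)) = 0.2567/0.4002 = 0.6413.
u' = 0.6413 × 3.00 × 10^8 m/s.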